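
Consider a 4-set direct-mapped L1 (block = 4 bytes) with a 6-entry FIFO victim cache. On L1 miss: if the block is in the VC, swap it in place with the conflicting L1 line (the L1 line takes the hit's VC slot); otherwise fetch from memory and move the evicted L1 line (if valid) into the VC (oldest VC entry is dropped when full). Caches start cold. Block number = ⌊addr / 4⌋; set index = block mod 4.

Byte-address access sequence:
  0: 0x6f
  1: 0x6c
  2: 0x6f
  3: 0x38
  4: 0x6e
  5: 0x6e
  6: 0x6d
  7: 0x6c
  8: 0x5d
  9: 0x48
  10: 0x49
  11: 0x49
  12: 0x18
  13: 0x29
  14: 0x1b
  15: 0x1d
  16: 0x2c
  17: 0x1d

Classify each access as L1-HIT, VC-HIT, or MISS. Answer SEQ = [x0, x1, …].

  [0] addr=0x6f blk=27 s=3: MISS | VC []
  [1] addr=0x6c blk=27 s=3: L1-HIT | VC []
  [2] addr=0x6f blk=27 s=3: L1-HIT | VC []
  [3] addr=0x38 blk=14 s=2: MISS | VC []
  [4] addr=0x6e blk=27 s=3: L1-HIT | VC []
  [5] addr=0x6e blk=27 s=3: L1-HIT | VC []
  [6] addr=0x6d blk=27 s=3: L1-HIT | VC []
  [7] addr=0x6c blk=27 s=3: L1-HIT | VC []
  [8] addr=0x5d blk=23 s=3: MISS | VC [27]
  [9] addr=0x48 blk=18 s=2: MISS | VC [27, 14]
  [10] addr=0x49 blk=18 s=2: L1-HIT | VC [27, 14]
  [11] addr=0x49 blk=18 s=2: L1-HIT | VC [27, 14]
  [12] addr=0x18 blk=6 s=2: MISS | VC [27, 14, 18]
  [13] addr=0x29 blk=10 s=2: MISS | VC [27, 14, 18, 6]
  [14] addr=0x1b blk=6 s=2: VC-HIT | VC [27, 14, 18, 10]
  [15] addr=0x1d blk=7 s=3: MISS | VC [27, 14, 18, 10, 23]
  [16] addr=0x2c blk=11 s=3: MISS | VC [27, 14, 18, 10, 23, 7]
  [17] addr=0x1d blk=7 s=3: VC-HIT | VC [27, 14, 18, 10, 23, 11]

SEQ = [MISS, L1-HIT, L1-HIT, MISS, L1-HIT, L1-HIT, L1-HIT, L1-HIT, MISS, MISS, L1-HIT, L1-HIT, MISS, MISS, VC-HIT, MISS, MISS, VC-HIT]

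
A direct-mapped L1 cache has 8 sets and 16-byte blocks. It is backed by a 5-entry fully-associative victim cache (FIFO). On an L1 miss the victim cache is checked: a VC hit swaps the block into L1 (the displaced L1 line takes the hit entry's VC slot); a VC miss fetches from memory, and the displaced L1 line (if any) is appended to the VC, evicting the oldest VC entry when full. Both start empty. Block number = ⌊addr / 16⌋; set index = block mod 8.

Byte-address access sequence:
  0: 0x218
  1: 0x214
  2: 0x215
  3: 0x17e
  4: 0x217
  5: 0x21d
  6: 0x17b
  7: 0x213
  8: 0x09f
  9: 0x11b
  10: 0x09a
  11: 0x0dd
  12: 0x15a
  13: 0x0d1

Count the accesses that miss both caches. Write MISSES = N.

#0 0x218→b33/s1 MISS; vc=[]
#1 0x214→b33/s1 L1-HIT; vc=[]
#2 0x215→b33/s1 L1-HIT; vc=[]
#3 0x17e→b23/s7 MISS; vc=[]
#4 0x217→b33/s1 L1-HIT; vc=[]
#5 0x21d→b33/s1 L1-HIT; vc=[]
#6 0x17b→b23/s7 L1-HIT; vc=[]
#7 0x213→b33/s1 L1-HIT; vc=[]
#8 0x9f→b9/s1 MISS; vc=[33]
#9 0x11b→b17/s1 MISS; vc=[33,9]
#10 0x9a→b9/s1 VC-HIT; vc=[33,17]
#11 0xdd→b13/s5 MISS; vc=[33,17]
#12 0x15a→b21/s5 MISS; vc=[33,17,13]
#13 0xd1→b13/s5 VC-HIT; vc=[33,17,21]

MISSES = 6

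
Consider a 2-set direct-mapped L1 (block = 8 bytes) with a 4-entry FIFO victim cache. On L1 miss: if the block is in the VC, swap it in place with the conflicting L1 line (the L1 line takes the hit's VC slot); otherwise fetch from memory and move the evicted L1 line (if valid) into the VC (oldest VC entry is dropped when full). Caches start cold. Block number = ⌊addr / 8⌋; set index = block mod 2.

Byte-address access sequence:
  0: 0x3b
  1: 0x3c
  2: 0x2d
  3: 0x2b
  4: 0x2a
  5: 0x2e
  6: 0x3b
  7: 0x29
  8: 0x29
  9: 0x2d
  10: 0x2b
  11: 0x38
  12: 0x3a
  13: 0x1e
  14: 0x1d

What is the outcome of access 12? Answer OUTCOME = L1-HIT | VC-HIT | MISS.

#0 0x3b→b7/s1 MISS; vc=[]
#1 0x3c→b7/s1 L1-HIT; vc=[]
#2 0x2d→b5/s1 MISS; vc=[7]
#3 0x2b→b5/s1 L1-HIT; vc=[7]
#4 0x2a→b5/s1 L1-HIT; vc=[7]
#5 0x2e→b5/s1 L1-HIT; vc=[7]
#6 0x3b→b7/s1 VC-HIT; vc=[5]
#7 0x29→b5/s1 VC-HIT; vc=[7]
#8 0x29→b5/s1 L1-HIT; vc=[7]
#9 0x2d→b5/s1 L1-HIT; vc=[7]
#10 0x2b→b5/s1 L1-HIT; vc=[7]
#11 0x38→b7/s1 VC-HIT; vc=[5]
#12 0x3a→b7/s1 L1-HIT; vc=[5]
#13 0x1e→b3/s1 MISS; vc=[5,7]
#14 0x1d→b3/s1 L1-HIT; vc=[5,7]

OUTCOME = L1-HIT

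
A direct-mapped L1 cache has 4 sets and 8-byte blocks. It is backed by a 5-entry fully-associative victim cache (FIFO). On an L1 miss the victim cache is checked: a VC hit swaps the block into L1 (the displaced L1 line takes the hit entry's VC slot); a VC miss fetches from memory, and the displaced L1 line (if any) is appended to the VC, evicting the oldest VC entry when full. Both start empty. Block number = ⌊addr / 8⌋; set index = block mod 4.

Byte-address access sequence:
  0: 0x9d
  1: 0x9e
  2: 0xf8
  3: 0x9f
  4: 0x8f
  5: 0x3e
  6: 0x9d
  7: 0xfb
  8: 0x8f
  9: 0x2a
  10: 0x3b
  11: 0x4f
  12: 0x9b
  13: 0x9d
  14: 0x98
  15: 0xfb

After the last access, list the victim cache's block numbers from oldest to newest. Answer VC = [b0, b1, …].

VC = [7, 19, 17, 5]

0: 0x9d (blk 19, set 3) → MISS  vc=[]
1: 0x9e (blk 19, set 3) → L1-HIT  vc=[]
2: 0xf8 (blk 31, set 3) → MISS  vc=[19]
3: 0x9f (blk 19, set 3) → VC-HIT  vc=[31]
4: 0x8f (blk 17, set 1) → MISS  vc=[31]
5: 0x3e (blk 7, set 3) → MISS  vc=[31, 19]
6: 0x9d (blk 19, set 3) → VC-HIT  vc=[31, 7]
7: 0xfb (blk 31, set 3) → VC-HIT  vc=[19, 7]
8: 0x8f (blk 17, set 1) → L1-HIT  vc=[19, 7]
9: 0x2a (blk 5, set 1) → MISS  vc=[19, 7, 17]
10: 0x3b (blk 7, set 3) → VC-HIT  vc=[19, 31, 17]
11: 0x4f (blk 9, set 1) → MISS  vc=[19, 31, 17, 5]
12: 0x9b (blk 19, set 3) → VC-HIT  vc=[7, 31, 17, 5]
13: 0x9d (blk 19, set 3) → L1-HIT  vc=[7, 31, 17, 5]
14: 0x98 (blk 19, set 3) → L1-HIT  vc=[7, 31, 17, 5]
15: 0xfb (blk 31, set 3) → VC-HIT  vc=[7, 19, 17, 5]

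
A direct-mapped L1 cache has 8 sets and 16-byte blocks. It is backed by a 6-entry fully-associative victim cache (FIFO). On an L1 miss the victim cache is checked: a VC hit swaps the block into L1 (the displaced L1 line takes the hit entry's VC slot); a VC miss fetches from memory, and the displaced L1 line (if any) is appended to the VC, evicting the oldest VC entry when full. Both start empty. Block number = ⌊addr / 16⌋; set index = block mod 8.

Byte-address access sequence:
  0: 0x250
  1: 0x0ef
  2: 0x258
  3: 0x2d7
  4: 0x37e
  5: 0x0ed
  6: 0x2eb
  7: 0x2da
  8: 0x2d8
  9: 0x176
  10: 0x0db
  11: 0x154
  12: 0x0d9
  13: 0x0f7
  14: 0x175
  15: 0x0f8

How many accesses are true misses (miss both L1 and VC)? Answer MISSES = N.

  [0] addr=0x250 blk=37 s=5: MISS | VC []
  [1] addr=0xef blk=14 s=6: MISS | VC []
  [2] addr=0x258 blk=37 s=5: L1-HIT | VC []
  [3] addr=0x2d7 blk=45 s=5: MISS | VC [37]
  [4] addr=0x37e blk=55 s=7: MISS | VC [37]
  [5] addr=0xed blk=14 s=6: L1-HIT | VC [37]
  [6] addr=0x2eb blk=46 s=6: MISS | VC [37, 14]
  [7] addr=0x2da blk=45 s=5: L1-HIT | VC [37, 14]
  [8] addr=0x2d8 blk=45 s=5: L1-HIT | VC [37, 14]
  [9] addr=0x176 blk=23 s=7: MISS | VC [37, 14, 55]
  [10] addr=0xdb blk=13 s=5: MISS | VC [37, 14, 55, 45]
  [11] addr=0x154 blk=21 s=5: MISS | VC [37, 14, 55, 45, 13]
  [12] addr=0xd9 blk=13 s=5: VC-HIT | VC [37, 14, 55, 45, 21]
  [13] addr=0xf7 blk=15 s=7: MISS | VC [37, 14, 55, 45, 21, 23]
  [14] addr=0x175 blk=23 s=7: VC-HIT | VC [37, 14, 55, 45, 21, 15]
  [15] addr=0xf8 blk=15 s=7: VC-HIT | VC [37, 14, 55, 45, 21, 23]

MISSES = 9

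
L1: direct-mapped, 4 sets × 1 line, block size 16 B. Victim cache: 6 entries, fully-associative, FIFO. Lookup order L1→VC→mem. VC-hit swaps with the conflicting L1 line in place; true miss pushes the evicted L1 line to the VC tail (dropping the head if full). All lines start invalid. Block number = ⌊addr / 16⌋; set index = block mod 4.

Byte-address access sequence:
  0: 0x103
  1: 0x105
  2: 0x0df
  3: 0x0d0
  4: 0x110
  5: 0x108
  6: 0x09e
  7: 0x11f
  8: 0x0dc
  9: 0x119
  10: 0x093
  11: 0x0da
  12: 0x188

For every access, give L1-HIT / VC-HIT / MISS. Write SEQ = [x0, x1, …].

  [0] addr=0x103 blk=16 s=0: MISS | VC []
  [1] addr=0x105 blk=16 s=0: L1-HIT | VC []
  [2] addr=0xdf blk=13 s=1: MISS | VC []
  [3] addr=0xd0 blk=13 s=1: L1-HIT | VC []
  [4] addr=0x110 blk=17 s=1: MISS | VC [13]
  [5] addr=0x108 blk=16 s=0: L1-HIT | VC [13]
  [6] addr=0x9e blk=9 s=1: MISS | VC [13, 17]
  [7] addr=0x11f blk=17 s=1: VC-HIT | VC [13, 9]
  [8] addr=0xdc blk=13 s=1: VC-HIT | VC [17, 9]
  [9] addr=0x119 blk=17 s=1: VC-HIT | VC [13, 9]
  [10] addr=0x93 blk=9 s=1: VC-HIT | VC [13, 17]
  [11] addr=0xda blk=13 s=1: VC-HIT | VC [9, 17]
  [12] addr=0x188 blk=24 s=0: MISS | VC [9, 17, 16]

SEQ = [MISS, L1-HIT, MISS, L1-HIT, MISS, L1-HIT, MISS, VC-HIT, VC-HIT, VC-HIT, VC-HIT, VC-HIT, MISS]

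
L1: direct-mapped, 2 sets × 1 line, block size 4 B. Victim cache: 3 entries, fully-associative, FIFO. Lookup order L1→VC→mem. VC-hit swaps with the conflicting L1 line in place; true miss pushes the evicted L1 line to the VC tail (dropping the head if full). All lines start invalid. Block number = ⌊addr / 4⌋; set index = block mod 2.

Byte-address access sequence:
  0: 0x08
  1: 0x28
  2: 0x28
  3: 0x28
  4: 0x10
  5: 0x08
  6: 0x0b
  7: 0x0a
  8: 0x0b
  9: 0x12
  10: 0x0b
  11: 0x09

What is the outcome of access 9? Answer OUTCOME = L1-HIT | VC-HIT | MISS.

OUTCOME = VC-HIT

#0 0x8→b2/s0 MISS; vc=[]
#1 0x28→b10/s0 MISS; vc=[2]
#2 0x28→b10/s0 L1-HIT; vc=[2]
#3 0x28→b10/s0 L1-HIT; vc=[2]
#4 0x10→b4/s0 MISS; vc=[2,10]
#5 0x8→b2/s0 VC-HIT; vc=[4,10]
#6 0xb→b2/s0 L1-HIT; vc=[4,10]
#7 0xa→b2/s0 L1-HIT; vc=[4,10]
#8 0xb→b2/s0 L1-HIT; vc=[4,10]
#9 0x12→b4/s0 VC-HIT; vc=[2,10]
#10 0xb→b2/s0 VC-HIT; vc=[4,10]
#11 0x9→b2/s0 L1-HIT; vc=[4,10]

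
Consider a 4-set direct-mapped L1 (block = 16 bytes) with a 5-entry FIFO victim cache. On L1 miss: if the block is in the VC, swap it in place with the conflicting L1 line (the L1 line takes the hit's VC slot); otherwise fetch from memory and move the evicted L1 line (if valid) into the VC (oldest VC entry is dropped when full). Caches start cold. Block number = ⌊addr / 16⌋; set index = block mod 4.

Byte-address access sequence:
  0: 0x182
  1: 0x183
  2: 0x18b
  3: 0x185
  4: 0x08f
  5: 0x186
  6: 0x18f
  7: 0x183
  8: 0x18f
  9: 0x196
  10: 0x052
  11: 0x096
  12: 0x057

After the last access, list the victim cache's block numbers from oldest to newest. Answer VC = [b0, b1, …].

0: 0x182 (blk 24, set 0) → MISS  vc=[]
1: 0x183 (blk 24, set 0) → L1-HIT  vc=[]
2: 0x18b (blk 24, set 0) → L1-HIT  vc=[]
3: 0x185 (blk 24, set 0) → L1-HIT  vc=[]
4: 0x8f (blk 8, set 0) → MISS  vc=[24]
5: 0x186 (blk 24, set 0) → VC-HIT  vc=[8]
6: 0x18f (blk 24, set 0) → L1-HIT  vc=[8]
7: 0x183 (blk 24, set 0) → L1-HIT  vc=[8]
8: 0x18f (blk 24, set 0) → L1-HIT  vc=[8]
9: 0x196 (blk 25, set 1) → MISS  vc=[8]
10: 0x52 (blk 5, set 1) → MISS  vc=[8, 25]
11: 0x96 (blk 9, set 1) → MISS  vc=[8, 25, 5]
12: 0x57 (blk 5, set 1) → VC-HIT  vc=[8, 25, 9]

VC = [8, 25, 9]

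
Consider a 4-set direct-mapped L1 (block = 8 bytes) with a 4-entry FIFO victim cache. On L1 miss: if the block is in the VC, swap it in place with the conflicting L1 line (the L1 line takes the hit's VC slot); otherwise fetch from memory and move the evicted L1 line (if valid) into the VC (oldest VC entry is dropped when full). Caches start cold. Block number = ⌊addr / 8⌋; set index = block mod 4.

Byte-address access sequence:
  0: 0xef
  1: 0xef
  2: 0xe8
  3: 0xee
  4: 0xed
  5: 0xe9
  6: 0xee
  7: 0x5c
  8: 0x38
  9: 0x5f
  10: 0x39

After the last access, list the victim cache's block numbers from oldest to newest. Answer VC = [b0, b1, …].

VC = [11]

#0 0xef→b29/s1 MISS; vc=[]
#1 0xef→b29/s1 L1-HIT; vc=[]
#2 0xe8→b29/s1 L1-HIT; vc=[]
#3 0xee→b29/s1 L1-HIT; vc=[]
#4 0xed→b29/s1 L1-HIT; vc=[]
#5 0xe9→b29/s1 L1-HIT; vc=[]
#6 0xee→b29/s1 L1-HIT; vc=[]
#7 0x5c→b11/s3 MISS; vc=[]
#8 0x38→b7/s3 MISS; vc=[11]
#9 0x5f→b11/s3 VC-HIT; vc=[7]
#10 0x39→b7/s3 VC-HIT; vc=[11]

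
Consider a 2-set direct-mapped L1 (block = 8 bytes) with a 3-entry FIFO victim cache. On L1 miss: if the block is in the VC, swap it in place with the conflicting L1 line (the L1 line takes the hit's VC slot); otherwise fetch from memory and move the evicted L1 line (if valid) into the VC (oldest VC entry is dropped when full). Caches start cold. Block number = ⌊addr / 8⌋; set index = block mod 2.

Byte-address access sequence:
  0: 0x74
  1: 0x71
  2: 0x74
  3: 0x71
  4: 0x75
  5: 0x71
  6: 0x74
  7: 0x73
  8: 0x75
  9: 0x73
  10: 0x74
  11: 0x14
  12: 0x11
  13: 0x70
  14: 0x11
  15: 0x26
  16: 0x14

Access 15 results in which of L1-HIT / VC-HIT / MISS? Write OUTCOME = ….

OUTCOME = MISS

  [0] addr=0x74 blk=14 s=0: MISS | VC []
  [1] addr=0x71 blk=14 s=0: L1-HIT | VC []
  [2] addr=0x74 blk=14 s=0: L1-HIT | VC []
  [3] addr=0x71 blk=14 s=0: L1-HIT | VC []
  [4] addr=0x75 blk=14 s=0: L1-HIT | VC []
  [5] addr=0x71 blk=14 s=0: L1-HIT | VC []
  [6] addr=0x74 blk=14 s=0: L1-HIT | VC []
  [7] addr=0x73 blk=14 s=0: L1-HIT | VC []
  [8] addr=0x75 blk=14 s=0: L1-HIT | VC []
  [9] addr=0x73 blk=14 s=0: L1-HIT | VC []
  [10] addr=0x74 blk=14 s=0: L1-HIT | VC []
  [11] addr=0x14 blk=2 s=0: MISS | VC [14]
  [12] addr=0x11 blk=2 s=0: L1-HIT | VC [14]
  [13] addr=0x70 blk=14 s=0: VC-HIT | VC [2]
  [14] addr=0x11 blk=2 s=0: VC-HIT | VC [14]
  [15] addr=0x26 blk=4 s=0: MISS | VC [14, 2]
  [16] addr=0x14 blk=2 s=0: VC-HIT | VC [14, 4]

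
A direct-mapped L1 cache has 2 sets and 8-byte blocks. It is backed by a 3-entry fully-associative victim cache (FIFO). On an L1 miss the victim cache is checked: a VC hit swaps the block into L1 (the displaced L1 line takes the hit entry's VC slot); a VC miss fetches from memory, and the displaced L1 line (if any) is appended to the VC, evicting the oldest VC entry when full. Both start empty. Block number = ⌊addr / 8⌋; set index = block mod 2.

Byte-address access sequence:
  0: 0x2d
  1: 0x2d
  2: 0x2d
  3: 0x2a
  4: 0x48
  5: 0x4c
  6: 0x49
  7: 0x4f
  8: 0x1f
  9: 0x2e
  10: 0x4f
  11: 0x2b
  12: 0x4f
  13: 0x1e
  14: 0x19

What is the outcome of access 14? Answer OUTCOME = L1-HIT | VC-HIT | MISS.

OUTCOME = L1-HIT

  [0] addr=0x2d blk=5 s=1: MISS | VC []
  [1] addr=0x2d blk=5 s=1: L1-HIT | VC []
  [2] addr=0x2d blk=5 s=1: L1-HIT | VC []
  [3] addr=0x2a blk=5 s=1: L1-HIT | VC []
  [4] addr=0x48 blk=9 s=1: MISS | VC [5]
  [5] addr=0x4c blk=9 s=1: L1-HIT | VC [5]
  [6] addr=0x49 blk=9 s=1: L1-HIT | VC [5]
  [7] addr=0x4f blk=9 s=1: L1-HIT | VC [5]
  [8] addr=0x1f blk=3 s=1: MISS | VC [5, 9]
  [9] addr=0x2e blk=5 s=1: VC-HIT | VC [3, 9]
  [10] addr=0x4f blk=9 s=1: VC-HIT | VC [3, 5]
  [11] addr=0x2b blk=5 s=1: VC-HIT | VC [3, 9]
  [12] addr=0x4f blk=9 s=1: VC-HIT | VC [3, 5]
  [13] addr=0x1e blk=3 s=1: VC-HIT | VC [9, 5]
  [14] addr=0x19 blk=3 s=1: L1-HIT | VC [9, 5]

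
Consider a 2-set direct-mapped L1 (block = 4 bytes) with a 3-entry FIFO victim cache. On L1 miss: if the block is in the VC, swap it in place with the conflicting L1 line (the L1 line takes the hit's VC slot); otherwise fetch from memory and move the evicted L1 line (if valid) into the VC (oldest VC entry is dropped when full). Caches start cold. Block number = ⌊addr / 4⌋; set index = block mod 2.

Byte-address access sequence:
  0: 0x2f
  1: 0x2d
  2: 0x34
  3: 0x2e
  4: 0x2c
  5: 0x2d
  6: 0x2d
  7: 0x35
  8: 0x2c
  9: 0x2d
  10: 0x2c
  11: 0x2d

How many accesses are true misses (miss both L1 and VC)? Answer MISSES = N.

0: 0x2f (blk 11, set 1) → MISS  vc=[]
1: 0x2d (blk 11, set 1) → L1-HIT  vc=[]
2: 0x34 (blk 13, set 1) → MISS  vc=[11]
3: 0x2e (blk 11, set 1) → VC-HIT  vc=[13]
4: 0x2c (blk 11, set 1) → L1-HIT  vc=[13]
5: 0x2d (blk 11, set 1) → L1-HIT  vc=[13]
6: 0x2d (blk 11, set 1) → L1-HIT  vc=[13]
7: 0x35 (blk 13, set 1) → VC-HIT  vc=[11]
8: 0x2c (blk 11, set 1) → VC-HIT  vc=[13]
9: 0x2d (blk 11, set 1) → L1-HIT  vc=[13]
10: 0x2c (blk 11, set 1) → L1-HIT  vc=[13]
11: 0x2d (blk 11, set 1) → L1-HIT  vc=[13]

MISSES = 2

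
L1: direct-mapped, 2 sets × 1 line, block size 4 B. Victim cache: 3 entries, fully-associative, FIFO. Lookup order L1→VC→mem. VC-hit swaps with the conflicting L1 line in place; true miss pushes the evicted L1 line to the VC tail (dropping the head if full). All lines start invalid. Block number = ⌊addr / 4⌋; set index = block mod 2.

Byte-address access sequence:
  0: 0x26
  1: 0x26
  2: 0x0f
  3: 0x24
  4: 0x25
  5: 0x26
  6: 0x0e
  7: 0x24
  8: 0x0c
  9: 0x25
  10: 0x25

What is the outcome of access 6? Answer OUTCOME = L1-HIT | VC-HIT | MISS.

0: 0x26 (blk 9, set 1) → MISS  vc=[]
1: 0x26 (blk 9, set 1) → L1-HIT  vc=[]
2: 0xf (blk 3, set 1) → MISS  vc=[9]
3: 0x24 (blk 9, set 1) → VC-HIT  vc=[3]
4: 0x25 (blk 9, set 1) → L1-HIT  vc=[3]
5: 0x26 (blk 9, set 1) → L1-HIT  vc=[3]
6: 0xe (blk 3, set 1) → VC-HIT  vc=[9]
7: 0x24 (blk 9, set 1) → VC-HIT  vc=[3]
8: 0xc (blk 3, set 1) → VC-HIT  vc=[9]
9: 0x25 (blk 9, set 1) → VC-HIT  vc=[3]
10: 0x25 (blk 9, set 1) → L1-HIT  vc=[3]

OUTCOME = VC-HIT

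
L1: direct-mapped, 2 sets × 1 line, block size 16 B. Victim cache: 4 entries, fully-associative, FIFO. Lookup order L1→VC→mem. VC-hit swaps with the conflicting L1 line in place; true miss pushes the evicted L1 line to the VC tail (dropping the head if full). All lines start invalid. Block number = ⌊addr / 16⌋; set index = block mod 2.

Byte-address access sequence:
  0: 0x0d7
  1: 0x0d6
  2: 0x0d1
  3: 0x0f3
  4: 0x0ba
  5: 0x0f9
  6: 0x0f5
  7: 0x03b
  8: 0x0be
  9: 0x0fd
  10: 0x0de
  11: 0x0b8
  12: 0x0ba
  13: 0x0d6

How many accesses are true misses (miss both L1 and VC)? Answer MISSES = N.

MISSES = 4

#0 0xd7→b13/s1 MISS; vc=[]
#1 0xd6→b13/s1 L1-HIT; vc=[]
#2 0xd1→b13/s1 L1-HIT; vc=[]
#3 0xf3→b15/s1 MISS; vc=[13]
#4 0xba→b11/s1 MISS; vc=[13,15]
#5 0xf9→b15/s1 VC-HIT; vc=[13,11]
#6 0xf5→b15/s1 L1-HIT; vc=[13,11]
#7 0x3b→b3/s1 MISS; vc=[13,11,15]
#8 0xbe→b11/s1 VC-HIT; vc=[13,3,15]
#9 0xfd→b15/s1 VC-HIT; vc=[13,3,11]
#10 0xde→b13/s1 VC-HIT; vc=[15,3,11]
#11 0xb8→b11/s1 VC-HIT; vc=[15,3,13]
#12 0xba→b11/s1 L1-HIT; vc=[15,3,13]
#13 0xd6→b13/s1 VC-HIT; vc=[15,3,11]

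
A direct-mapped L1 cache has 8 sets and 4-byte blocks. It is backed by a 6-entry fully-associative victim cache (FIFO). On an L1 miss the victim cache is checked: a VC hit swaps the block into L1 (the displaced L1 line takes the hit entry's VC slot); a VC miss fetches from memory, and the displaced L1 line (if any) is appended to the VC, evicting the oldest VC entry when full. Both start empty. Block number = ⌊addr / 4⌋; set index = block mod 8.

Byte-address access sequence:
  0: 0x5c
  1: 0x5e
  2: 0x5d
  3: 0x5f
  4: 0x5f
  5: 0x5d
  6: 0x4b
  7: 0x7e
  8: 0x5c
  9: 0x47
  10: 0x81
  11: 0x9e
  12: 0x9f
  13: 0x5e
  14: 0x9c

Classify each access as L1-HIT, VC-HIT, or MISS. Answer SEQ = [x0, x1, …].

  [0] addr=0x5c blk=23 s=7: MISS | VC []
  [1] addr=0x5e blk=23 s=7: L1-HIT | VC []
  [2] addr=0x5d blk=23 s=7: L1-HIT | VC []
  [3] addr=0x5f blk=23 s=7: L1-HIT | VC []
  [4] addr=0x5f blk=23 s=7: L1-HIT | VC []
  [5] addr=0x5d blk=23 s=7: L1-HIT | VC []
  [6] addr=0x4b blk=18 s=2: MISS | VC []
  [7] addr=0x7e blk=31 s=7: MISS | VC [23]
  [8] addr=0x5c blk=23 s=7: VC-HIT | VC [31]
  [9] addr=0x47 blk=17 s=1: MISS | VC [31]
  [10] addr=0x81 blk=32 s=0: MISS | VC [31]
  [11] addr=0x9e blk=39 s=7: MISS | VC [31, 23]
  [12] addr=0x9f blk=39 s=7: L1-HIT | VC [31, 23]
  [13] addr=0x5e blk=23 s=7: VC-HIT | VC [31, 39]
  [14] addr=0x9c blk=39 s=7: VC-HIT | VC [31, 23]

SEQ = [MISS, L1-HIT, L1-HIT, L1-HIT, L1-HIT, L1-HIT, MISS, MISS, VC-HIT, MISS, MISS, MISS, L1-HIT, VC-HIT, VC-HIT]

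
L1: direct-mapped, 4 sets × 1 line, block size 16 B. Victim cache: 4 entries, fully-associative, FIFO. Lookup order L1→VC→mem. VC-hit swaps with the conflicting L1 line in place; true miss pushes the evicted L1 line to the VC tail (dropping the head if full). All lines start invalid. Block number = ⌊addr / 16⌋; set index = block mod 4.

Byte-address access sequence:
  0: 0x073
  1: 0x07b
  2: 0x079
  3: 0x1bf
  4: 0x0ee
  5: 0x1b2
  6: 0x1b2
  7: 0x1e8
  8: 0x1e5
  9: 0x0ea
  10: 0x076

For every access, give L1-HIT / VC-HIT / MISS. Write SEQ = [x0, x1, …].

SEQ = [MISS, L1-HIT, L1-HIT, MISS, MISS, L1-HIT, L1-HIT, MISS, L1-HIT, VC-HIT, VC-HIT]

0: 0x73 (blk 7, set 3) → MISS  vc=[]
1: 0x7b (blk 7, set 3) → L1-HIT  vc=[]
2: 0x79 (blk 7, set 3) → L1-HIT  vc=[]
3: 0x1bf (blk 27, set 3) → MISS  vc=[7]
4: 0xee (blk 14, set 2) → MISS  vc=[7]
5: 0x1b2 (blk 27, set 3) → L1-HIT  vc=[7]
6: 0x1b2 (blk 27, set 3) → L1-HIT  vc=[7]
7: 0x1e8 (blk 30, set 2) → MISS  vc=[7, 14]
8: 0x1e5 (blk 30, set 2) → L1-HIT  vc=[7, 14]
9: 0xea (blk 14, set 2) → VC-HIT  vc=[7, 30]
10: 0x76 (blk 7, set 3) → VC-HIT  vc=[27, 30]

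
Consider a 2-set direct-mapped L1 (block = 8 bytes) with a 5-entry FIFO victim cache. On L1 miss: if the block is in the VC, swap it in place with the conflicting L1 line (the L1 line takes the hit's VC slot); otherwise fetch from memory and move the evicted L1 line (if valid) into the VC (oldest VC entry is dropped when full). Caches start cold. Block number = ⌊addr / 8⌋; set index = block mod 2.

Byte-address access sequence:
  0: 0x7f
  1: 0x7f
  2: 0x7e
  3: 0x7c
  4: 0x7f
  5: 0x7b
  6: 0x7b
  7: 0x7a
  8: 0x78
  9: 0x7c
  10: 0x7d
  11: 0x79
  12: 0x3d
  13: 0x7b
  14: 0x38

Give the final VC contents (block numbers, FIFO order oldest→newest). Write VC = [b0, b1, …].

VC = [15]

0: 0x7f (blk 15, set 1) → MISS  vc=[]
1: 0x7f (blk 15, set 1) → L1-HIT  vc=[]
2: 0x7e (blk 15, set 1) → L1-HIT  vc=[]
3: 0x7c (blk 15, set 1) → L1-HIT  vc=[]
4: 0x7f (blk 15, set 1) → L1-HIT  vc=[]
5: 0x7b (blk 15, set 1) → L1-HIT  vc=[]
6: 0x7b (blk 15, set 1) → L1-HIT  vc=[]
7: 0x7a (blk 15, set 1) → L1-HIT  vc=[]
8: 0x78 (blk 15, set 1) → L1-HIT  vc=[]
9: 0x7c (blk 15, set 1) → L1-HIT  vc=[]
10: 0x7d (blk 15, set 1) → L1-HIT  vc=[]
11: 0x79 (blk 15, set 1) → L1-HIT  vc=[]
12: 0x3d (blk 7, set 1) → MISS  vc=[15]
13: 0x7b (blk 15, set 1) → VC-HIT  vc=[7]
14: 0x38 (blk 7, set 1) → VC-HIT  vc=[15]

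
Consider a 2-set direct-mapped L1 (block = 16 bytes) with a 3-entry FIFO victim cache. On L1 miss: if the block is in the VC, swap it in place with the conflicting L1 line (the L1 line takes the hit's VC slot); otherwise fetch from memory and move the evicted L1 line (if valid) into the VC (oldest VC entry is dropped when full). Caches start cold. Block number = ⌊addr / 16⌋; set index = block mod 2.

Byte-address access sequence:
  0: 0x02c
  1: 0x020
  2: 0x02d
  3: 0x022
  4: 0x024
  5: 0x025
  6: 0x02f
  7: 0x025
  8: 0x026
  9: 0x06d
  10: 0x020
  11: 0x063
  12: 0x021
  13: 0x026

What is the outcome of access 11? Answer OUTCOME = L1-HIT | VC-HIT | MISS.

#0 0x2c→b2/s0 MISS; vc=[]
#1 0x20→b2/s0 L1-HIT; vc=[]
#2 0x2d→b2/s0 L1-HIT; vc=[]
#3 0x22→b2/s0 L1-HIT; vc=[]
#4 0x24→b2/s0 L1-HIT; vc=[]
#5 0x25→b2/s0 L1-HIT; vc=[]
#6 0x2f→b2/s0 L1-HIT; vc=[]
#7 0x25→b2/s0 L1-HIT; vc=[]
#8 0x26→b2/s0 L1-HIT; vc=[]
#9 0x6d→b6/s0 MISS; vc=[2]
#10 0x20→b2/s0 VC-HIT; vc=[6]
#11 0x63→b6/s0 VC-HIT; vc=[2]
#12 0x21→b2/s0 VC-HIT; vc=[6]
#13 0x26→b2/s0 L1-HIT; vc=[6]

OUTCOME = VC-HIT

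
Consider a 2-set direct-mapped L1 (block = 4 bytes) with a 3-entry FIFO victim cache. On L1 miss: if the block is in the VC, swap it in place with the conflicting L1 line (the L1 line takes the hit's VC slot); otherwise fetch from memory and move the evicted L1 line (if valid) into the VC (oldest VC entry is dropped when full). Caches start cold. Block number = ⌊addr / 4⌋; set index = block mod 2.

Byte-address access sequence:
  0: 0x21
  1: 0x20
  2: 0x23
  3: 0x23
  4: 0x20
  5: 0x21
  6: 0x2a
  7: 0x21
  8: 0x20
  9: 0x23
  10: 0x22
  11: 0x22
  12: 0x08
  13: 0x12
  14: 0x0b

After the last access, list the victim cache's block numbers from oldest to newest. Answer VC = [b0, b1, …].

#0 0x21→b8/s0 MISS; vc=[]
#1 0x20→b8/s0 L1-HIT; vc=[]
#2 0x23→b8/s0 L1-HIT; vc=[]
#3 0x23→b8/s0 L1-HIT; vc=[]
#4 0x20→b8/s0 L1-HIT; vc=[]
#5 0x21→b8/s0 L1-HIT; vc=[]
#6 0x2a→b10/s0 MISS; vc=[8]
#7 0x21→b8/s0 VC-HIT; vc=[10]
#8 0x20→b8/s0 L1-HIT; vc=[10]
#9 0x23→b8/s0 L1-HIT; vc=[10]
#10 0x22→b8/s0 L1-HIT; vc=[10]
#11 0x22→b8/s0 L1-HIT; vc=[10]
#12 0x8→b2/s0 MISS; vc=[10,8]
#13 0x12→b4/s0 MISS; vc=[10,8,2]
#14 0xb→b2/s0 VC-HIT; vc=[10,8,4]

VC = [10, 8, 4]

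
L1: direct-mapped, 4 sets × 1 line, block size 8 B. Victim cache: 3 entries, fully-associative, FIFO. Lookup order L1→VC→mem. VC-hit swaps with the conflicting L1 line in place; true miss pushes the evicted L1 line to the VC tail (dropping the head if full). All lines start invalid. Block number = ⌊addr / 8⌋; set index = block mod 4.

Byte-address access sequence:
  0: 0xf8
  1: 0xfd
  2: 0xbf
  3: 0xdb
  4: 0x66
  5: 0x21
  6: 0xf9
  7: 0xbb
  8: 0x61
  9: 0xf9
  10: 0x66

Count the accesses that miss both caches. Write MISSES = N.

0: 0xf8 (blk 31, set 3) → MISS  vc=[]
1: 0xfd (blk 31, set 3) → L1-HIT  vc=[]
2: 0xbf (blk 23, set 3) → MISS  vc=[31]
3: 0xdb (blk 27, set 3) → MISS  vc=[31, 23]
4: 0x66 (blk 12, set 0) → MISS  vc=[31, 23]
5: 0x21 (blk 4, set 0) → MISS  vc=[31, 23, 12]
6: 0xf9 (blk 31, set 3) → VC-HIT  vc=[27, 23, 12]
7: 0xbb (blk 23, set 3) → VC-HIT  vc=[27, 31, 12]
8: 0x61 (blk 12, set 0) → VC-HIT  vc=[27, 31, 4]
9: 0xf9 (blk 31, set 3) → VC-HIT  vc=[27, 23, 4]
10: 0x66 (blk 12, set 0) → L1-HIT  vc=[27, 23, 4]

MISSES = 5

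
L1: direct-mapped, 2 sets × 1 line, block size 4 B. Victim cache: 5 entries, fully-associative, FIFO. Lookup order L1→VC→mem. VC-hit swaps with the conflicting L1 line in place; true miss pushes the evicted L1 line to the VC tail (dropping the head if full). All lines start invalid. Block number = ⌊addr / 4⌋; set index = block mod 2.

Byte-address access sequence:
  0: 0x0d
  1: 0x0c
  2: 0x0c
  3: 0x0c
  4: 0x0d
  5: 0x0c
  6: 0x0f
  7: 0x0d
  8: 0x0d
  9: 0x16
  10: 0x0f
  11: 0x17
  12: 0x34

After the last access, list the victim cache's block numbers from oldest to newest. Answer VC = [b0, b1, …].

VC = [3, 5]

0: 0xd (blk 3, set 1) → MISS  vc=[]
1: 0xc (blk 3, set 1) → L1-HIT  vc=[]
2: 0xc (blk 3, set 1) → L1-HIT  vc=[]
3: 0xc (blk 3, set 1) → L1-HIT  vc=[]
4: 0xd (blk 3, set 1) → L1-HIT  vc=[]
5: 0xc (blk 3, set 1) → L1-HIT  vc=[]
6: 0xf (blk 3, set 1) → L1-HIT  vc=[]
7: 0xd (blk 3, set 1) → L1-HIT  vc=[]
8: 0xd (blk 3, set 1) → L1-HIT  vc=[]
9: 0x16 (blk 5, set 1) → MISS  vc=[3]
10: 0xf (blk 3, set 1) → VC-HIT  vc=[5]
11: 0x17 (blk 5, set 1) → VC-HIT  vc=[3]
12: 0x34 (blk 13, set 1) → MISS  vc=[3, 5]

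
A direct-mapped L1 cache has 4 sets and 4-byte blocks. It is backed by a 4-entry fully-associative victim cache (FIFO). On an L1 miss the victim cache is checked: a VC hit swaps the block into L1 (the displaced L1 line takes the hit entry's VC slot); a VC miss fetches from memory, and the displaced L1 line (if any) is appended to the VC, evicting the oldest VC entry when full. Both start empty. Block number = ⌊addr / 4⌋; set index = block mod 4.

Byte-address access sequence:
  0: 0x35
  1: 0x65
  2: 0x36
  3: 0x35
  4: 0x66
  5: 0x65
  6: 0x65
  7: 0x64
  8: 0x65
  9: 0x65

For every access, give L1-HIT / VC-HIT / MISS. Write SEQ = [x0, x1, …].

0: 0x35 (blk 13, set 1) → MISS  vc=[]
1: 0x65 (blk 25, set 1) → MISS  vc=[13]
2: 0x36 (blk 13, set 1) → VC-HIT  vc=[25]
3: 0x35 (blk 13, set 1) → L1-HIT  vc=[25]
4: 0x66 (blk 25, set 1) → VC-HIT  vc=[13]
5: 0x65 (blk 25, set 1) → L1-HIT  vc=[13]
6: 0x65 (blk 25, set 1) → L1-HIT  vc=[13]
7: 0x64 (blk 25, set 1) → L1-HIT  vc=[13]
8: 0x65 (blk 25, set 1) → L1-HIT  vc=[13]
9: 0x65 (blk 25, set 1) → L1-HIT  vc=[13]

SEQ = [MISS, MISS, VC-HIT, L1-HIT, VC-HIT, L1-HIT, L1-HIT, L1-HIT, L1-HIT, L1-HIT]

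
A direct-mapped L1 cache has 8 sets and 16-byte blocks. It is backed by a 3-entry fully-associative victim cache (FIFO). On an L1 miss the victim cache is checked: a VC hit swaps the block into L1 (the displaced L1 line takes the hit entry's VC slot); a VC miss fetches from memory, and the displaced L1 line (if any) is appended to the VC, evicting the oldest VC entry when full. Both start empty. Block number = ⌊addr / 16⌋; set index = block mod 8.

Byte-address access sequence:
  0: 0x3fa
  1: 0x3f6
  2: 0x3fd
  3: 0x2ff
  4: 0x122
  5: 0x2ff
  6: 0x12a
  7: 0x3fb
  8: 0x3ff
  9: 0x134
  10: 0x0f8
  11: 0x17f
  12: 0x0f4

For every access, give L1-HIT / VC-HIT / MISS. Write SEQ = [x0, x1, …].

SEQ = [MISS, L1-HIT, L1-HIT, MISS, MISS, L1-HIT, L1-HIT, VC-HIT, L1-HIT, MISS, MISS, MISS, VC-HIT]

#0 0x3fa→b63/s7 MISS; vc=[]
#1 0x3f6→b63/s7 L1-HIT; vc=[]
#2 0x3fd→b63/s7 L1-HIT; vc=[]
#3 0x2ff→b47/s7 MISS; vc=[63]
#4 0x122→b18/s2 MISS; vc=[63]
#5 0x2ff→b47/s7 L1-HIT; vc=[63]
#6 0x12a→b18/s2 L1-HIT; vc=[63]
#7 0x3fb→b63/s7 VC-HIT; vc=[47]
#8 0x3ff→b63/s7 L1-HIT; vc=[47]
#9 0x134→b19/s3 MISS; vc=[47]
#10 0xf8→b15/s7 MISS; vc=[47,63]
#11 0x17f→b23/s7 MISS; vc=[47,63,15]
#12 0xf4→b15/s7 VC-HIT; vc=[47,63,23]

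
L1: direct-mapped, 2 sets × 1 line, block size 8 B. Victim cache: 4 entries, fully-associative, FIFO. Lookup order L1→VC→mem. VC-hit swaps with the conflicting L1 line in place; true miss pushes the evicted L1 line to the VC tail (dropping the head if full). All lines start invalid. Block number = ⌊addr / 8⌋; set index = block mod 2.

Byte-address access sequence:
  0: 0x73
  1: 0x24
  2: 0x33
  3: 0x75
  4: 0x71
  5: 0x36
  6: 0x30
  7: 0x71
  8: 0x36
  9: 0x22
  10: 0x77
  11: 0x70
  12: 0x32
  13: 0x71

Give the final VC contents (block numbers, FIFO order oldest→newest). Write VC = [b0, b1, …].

VC = [4, 6]

  [0] addr=0x73 blk=14 s=0: MISS | VC []
  [1] addr=0x24 blk=4 s=0: MISS | VC [14]
  [2] addr=0x33 blk=6 s=0: MISS | VC [14, 4]
  [3] addr=0x75 blk=14 s=0: VC-HIT | VC [6, 4]
  [4] addr=0x71 blk=14 s=0: L1-HIT | VC [6, 4]
  [5] addr=0x36 blk=6 s=0: VC-HIT | VC [14, 4]
  [6] addr=0x30 blk=6 s=0: L1-HIT | VC [14, 4]
  [7] addr=0x71 blk=14 s=0: VC-HIT | VC [6, 4]
  [8] addr=0x36 blk=6 s=0: VC-HIT | VC [14, 4]
  [9] addr=0x22 blk=4 s=0: VC-HIT | VC [14, 6]
  [10] addr=0x77 blk=14 s=0: VC-HIT | VC [4, 6]
  [11] addr=0x70 blk=14 s=0: L1-HIT | VC [4, 6]
  [12] addr=0x32 blk=6 s=0: VC-HIT | VC [4, 14]
  [13] addr=0x71 blk=14 s=0: VC-HIT | VC [4, 6]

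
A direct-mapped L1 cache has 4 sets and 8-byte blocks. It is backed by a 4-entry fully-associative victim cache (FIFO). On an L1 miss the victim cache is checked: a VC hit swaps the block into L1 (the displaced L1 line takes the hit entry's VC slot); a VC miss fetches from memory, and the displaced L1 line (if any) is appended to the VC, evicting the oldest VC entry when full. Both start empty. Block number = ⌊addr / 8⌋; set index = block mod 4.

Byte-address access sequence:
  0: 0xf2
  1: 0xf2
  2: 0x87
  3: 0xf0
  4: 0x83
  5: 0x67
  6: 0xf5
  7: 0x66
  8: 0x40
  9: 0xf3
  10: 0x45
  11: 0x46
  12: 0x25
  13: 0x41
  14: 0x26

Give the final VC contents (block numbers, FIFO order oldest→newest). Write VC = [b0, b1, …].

VC = [16, 12, 8]

#0 0xf2→b30/s2 MISS; vc=[]
#1 0xf2→b30/s2 L1-HIT; vc=[]
#2 0x87→b16/s0 MISS; vc=[]
#3 0xf0→b30/s2 L1-HIT; vc=[]
#4 0x83→b16/s0 L1-HIT; vc=[]
#5 0x67→b12/s0 MISS; vc=[16]
#6 0xf5→b30/s2 L1-HIT; vc=[16]
#7 0x66→b12/s0 L1-HIT; vc=[16]
#8 0x40→b8/s0 MISS; vc=[16,12]
#9 0xf3→b30/s2 L1-HIT; vc=[16,12]
#10 0x45→b8/s0 L1-HIT; vc=[16,12]
#11 0x46→b8/s0 L1-HIT; vc=[16,12]
#12 0x25→b4/s0 MISS; vc=[16,12,8]
#13 0x41→b8/s0 VC-HIT; vc=[16,12,4]
#14 0x26→b4/s0 VC-HIT; vc=[16,12,8]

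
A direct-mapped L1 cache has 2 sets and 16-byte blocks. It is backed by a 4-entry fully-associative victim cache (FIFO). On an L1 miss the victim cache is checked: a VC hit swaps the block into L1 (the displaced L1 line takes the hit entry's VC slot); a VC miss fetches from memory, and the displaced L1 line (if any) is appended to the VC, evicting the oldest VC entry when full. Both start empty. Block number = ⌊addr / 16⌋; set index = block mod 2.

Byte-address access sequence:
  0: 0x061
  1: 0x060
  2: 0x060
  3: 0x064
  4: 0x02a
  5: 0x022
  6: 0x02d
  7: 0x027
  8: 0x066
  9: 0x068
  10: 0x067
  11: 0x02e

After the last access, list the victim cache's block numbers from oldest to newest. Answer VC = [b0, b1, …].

VC = [6]

0: 0x61 (blk 6, set 0) → MISS  vc=[]
1: 0x60 (blk 6, set 0) → L1-HIT  vc=[]
2: 0x60 (blk 6, set 0) → L1-HIT  vc=[]
3: 0x64 (blk 6, set 0) → L1-HIT  vc=[]
4: 0x2a (blk 2, set 0) → MISS  vc=[6]
5: 0x22 (blk 2, set 0) → L1-HIT  vc=[6]
6: 0x2d (blk 2, set 0) → L1-HIT  vc=[6]
7: 0x27 (blk 2, set 0) → L1-HIT  vc=[6]
8: 0x66 (blk 6, set 0) → VC-HIT  vc=[2]
9: 0x68 (blk 6, set 0) → L1-HIT  vc=[2]
10: 0x67 (blk 6, set 0) → L1-HIT  vc=[2]
11: 0x2e (blk 2, set 0) → VC-HIT  vc=[6]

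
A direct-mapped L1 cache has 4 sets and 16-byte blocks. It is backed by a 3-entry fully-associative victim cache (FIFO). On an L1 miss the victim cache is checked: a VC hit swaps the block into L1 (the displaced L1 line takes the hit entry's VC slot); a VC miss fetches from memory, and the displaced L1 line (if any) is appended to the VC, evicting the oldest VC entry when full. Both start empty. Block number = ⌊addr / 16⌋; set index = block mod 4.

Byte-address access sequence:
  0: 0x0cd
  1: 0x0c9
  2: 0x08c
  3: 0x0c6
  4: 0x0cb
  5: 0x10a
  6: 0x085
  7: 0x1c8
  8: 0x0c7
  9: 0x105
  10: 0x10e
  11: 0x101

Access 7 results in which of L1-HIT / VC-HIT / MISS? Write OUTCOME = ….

OUTCOME = MISS

  [0] addr=0xcd blk=12 s=0: MISS | VC []
  [1] addr=0xc9 blk=12 s=0: L1-HIT | VC []
  [2] addr=0x8c blk=8 s=0: MISS | VC [12]
  [3] addr=0xc6 blk=12 s=0: VC-HIT | VC [8]
  [4] addr=0xcb blk=12 s=0: L1-HIT | VC [8]
  [5] addr=0x10a blk=16 s=0: MISS | VC [8, 12]
  [6] addr=0x85 blk=8 s=0: VC-HIT | VC [16, 12]
  [7] addr=0x1c8 blk=28 s=0: MISS | VC [16, 12, 8]
  [8] addr=0xc7 blk=12 s=0: VC-HIT | VC [16, 28, 8]
  [9] addr=0x105 blk=16 s=0: VC-HIT | VC [12, 28, 8]
  [10] addr=0x10e blk=16 s=0: L1-HIT | VC [12, 28, 8]
  [11] addr=0x101 blk=16 s=0: L1-HIT | VC [12, 28, 8]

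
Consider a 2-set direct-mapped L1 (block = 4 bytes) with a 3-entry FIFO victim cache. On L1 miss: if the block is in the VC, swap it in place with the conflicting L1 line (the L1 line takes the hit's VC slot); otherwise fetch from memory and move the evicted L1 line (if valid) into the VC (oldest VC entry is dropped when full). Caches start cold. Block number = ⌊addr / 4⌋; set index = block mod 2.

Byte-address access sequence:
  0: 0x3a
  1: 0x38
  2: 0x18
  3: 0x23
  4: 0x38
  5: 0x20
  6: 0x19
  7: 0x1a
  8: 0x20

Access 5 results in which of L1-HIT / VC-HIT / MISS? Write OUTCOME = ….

OUTCOME = VC-HIT

0: 0x3a (blk 14, set 0) → MISS  vc=[]
1: 0x38 (blk 14, set 0) → L1-HIT  vc=[]
2: 0x18 (blk 6, set 0) → MISS  vc=[14]
3: 0x23 (blk 8, set 0) → MISS  vc=[14, 6]
4: 0x38 (blk 14, set 0) → VC-HIT  vc=[8, 6]
5: 0x20 (blk 8, set 0) → VC-HIT  vc=[14, 6]
6: 0x19 (blk 6, set 0) → VC-HIT  vc=[14, 8]
7: 0x1a (blk 6, set 0) → L1-HIT  vc=[14, 8]
8: 0x20 (blk 8, set 0) → VC-HIT  vc=[14, 6]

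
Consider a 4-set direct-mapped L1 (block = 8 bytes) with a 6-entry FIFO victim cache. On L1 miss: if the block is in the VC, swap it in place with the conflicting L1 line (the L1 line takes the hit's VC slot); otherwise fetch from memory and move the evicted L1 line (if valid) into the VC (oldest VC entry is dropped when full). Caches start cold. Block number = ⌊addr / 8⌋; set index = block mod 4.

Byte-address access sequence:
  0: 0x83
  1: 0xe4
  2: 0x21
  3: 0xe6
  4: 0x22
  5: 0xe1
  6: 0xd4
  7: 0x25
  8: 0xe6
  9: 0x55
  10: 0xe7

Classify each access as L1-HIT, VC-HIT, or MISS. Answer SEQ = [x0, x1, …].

#0 0x83→b16/s0 MISS; vc=[]
#1 0xe4→b28/s0 MISS; vc=[16]
#2 0x21→b4/s0 MISS; vc=[16,28]
#3 0xe6→b28/s0 VC-HIT; vc=[16,4]
#4 0x22→b4/s0 VC-HIT; vc=[16,28]
#5 0xe1→b28/s0 VC-HIT; vc=[16,4]
#6 0xd4→b26/s2 MISS; vc=[16,4]
#7 0x25→b4/s0 VC-HIT; vc=[16,28]
#8 0xe6→b28/s0 VC-HIT; vc=[16,4]
#9 0x55→b10/s2 MISS; vc=[16,4,26]
#10 0xe7→b28/s0 L1-HIT; vc=[16,4,26]

SEQ = [MISS, MISS, MISS, VC-HIT, VC-HIT, VC-HIT, MISS, VC-HIT, VC-HIT, MISS, L1-HIT]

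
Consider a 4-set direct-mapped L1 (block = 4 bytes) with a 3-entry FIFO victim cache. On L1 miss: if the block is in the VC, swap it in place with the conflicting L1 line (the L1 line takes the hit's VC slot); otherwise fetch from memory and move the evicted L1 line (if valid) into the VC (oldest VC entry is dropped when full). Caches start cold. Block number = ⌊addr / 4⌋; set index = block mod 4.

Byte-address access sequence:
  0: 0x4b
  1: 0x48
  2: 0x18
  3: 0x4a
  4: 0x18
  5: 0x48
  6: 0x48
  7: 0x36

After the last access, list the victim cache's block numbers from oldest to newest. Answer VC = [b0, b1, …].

0: 0x4b (blk 18, set 2) → MISS  vc=[]
1: 0x48 (blk 18, set 2) → L1-HIT  vc=[]
2: 0x18 (blk 6, set 2) → MISS  vc=[18]
3: 0x4a (blk 18, set 2) → VC-HIT  vc=[6]
4: 0x18 (blk 6, set 2) → VC-HIT  vc=[18]
5: 0x48 (blk 18, set 2) → VC-HIT  vc=[6]
6: 0x48 (blk 18, set 2) → L1-HIT  vc=[6]
7: 0x36 (blk 13, set 1) → MISS  vc=[6]

VC = [6]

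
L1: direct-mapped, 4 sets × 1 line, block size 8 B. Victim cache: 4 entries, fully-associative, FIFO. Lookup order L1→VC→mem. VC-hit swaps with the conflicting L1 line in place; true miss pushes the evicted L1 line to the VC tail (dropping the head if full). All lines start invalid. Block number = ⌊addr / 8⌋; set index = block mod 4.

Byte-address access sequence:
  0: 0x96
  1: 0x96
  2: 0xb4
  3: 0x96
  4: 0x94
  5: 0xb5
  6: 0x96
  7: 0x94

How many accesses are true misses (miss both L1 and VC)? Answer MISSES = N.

  [0] addr=0x96 blk=18 s=2: MISS | VC []
  [1] addr=0x96 blk=18 s=2: L1-HIT | VC []
  [2] addr=0xb4 blk=22 s=2: MISS | VC [18]
  [3] addr=0x96 blk=18 s=2: VC-HIT | VC [22]
  [4] addr=0x94 blk=18 s=2: L1-HIT | VC [22]
  [5] addr=0xb5 blk=22 s=2: VC-HIT | VC [18]
  [6] addr=0x96 blk=18 s=2: VC-HIT | VC [22]
  [7] addr=0x94 blk=18 s=2: L1-HIT | VC [22]

MISSES = 2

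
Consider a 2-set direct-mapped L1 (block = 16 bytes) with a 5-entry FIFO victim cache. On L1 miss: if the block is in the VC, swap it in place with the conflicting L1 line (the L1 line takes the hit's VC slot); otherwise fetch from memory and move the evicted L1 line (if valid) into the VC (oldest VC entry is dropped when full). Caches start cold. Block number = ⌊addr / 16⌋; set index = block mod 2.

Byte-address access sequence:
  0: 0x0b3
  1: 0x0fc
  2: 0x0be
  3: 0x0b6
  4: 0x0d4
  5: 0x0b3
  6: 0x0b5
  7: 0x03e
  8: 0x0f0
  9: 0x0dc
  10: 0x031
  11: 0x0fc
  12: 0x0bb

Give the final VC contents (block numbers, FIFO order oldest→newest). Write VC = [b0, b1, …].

VC = [13, 3, 15]

  [0] addr=0xb3 blk=11 s=1: MISS | VC []
  [1] addr=0xfc blk=15 s=1: MISS | VC [11]
  [2] addr=0xbe blk=11 s=1: VC-HIT | VC [15]
  [3] addr=0xb6 blk=11 s=1: L1-HIT | VC [15]
  [4] addr=0xd4 blk=13 s=1: MISS | VC [15, 11]
  [5] addr=0xb3 blk=11 s=1: VC-HIT | VC [15, 13]
  [6] addr=0xb5 blk=11 s=1: L1-HIT | VC [15, 13]
  [7] addr=0x3e blk=3 s=1: MISS | VC [15, 13, 11]
  [8] addr=0xf0 blk=15 s=1: VC-HIT | VC [3, 13, 11]
  [9] addr=0xdc blk=13 s=1: VC-HIT | VC [3, 15, 11]
  [10] addr=0x31 blk=3 s=1: VC-HIT | VC [13, 15, 11]
  [11] addr=0xfc blk=15 s=1: VC-HIT | VC [13, 3, 11]
  [12] addr=0xbb blk=11 s=1: VC-HIT | VC [13, 3, 15]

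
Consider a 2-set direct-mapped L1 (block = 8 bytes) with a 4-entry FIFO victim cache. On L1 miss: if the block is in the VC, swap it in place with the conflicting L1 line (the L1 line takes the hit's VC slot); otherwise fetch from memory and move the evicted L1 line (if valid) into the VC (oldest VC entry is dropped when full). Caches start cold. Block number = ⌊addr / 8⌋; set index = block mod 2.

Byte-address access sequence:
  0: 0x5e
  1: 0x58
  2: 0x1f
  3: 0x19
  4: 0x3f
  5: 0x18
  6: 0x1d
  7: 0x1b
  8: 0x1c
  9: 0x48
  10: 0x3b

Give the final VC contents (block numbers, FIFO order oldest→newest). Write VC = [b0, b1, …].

#0 0x5e→b11/s1 MISS; vc=[]
#1 0x58→b11/s1 L1-HIT; vc=[]
#2 0x1f→b3/s1 MISS; vc=[11]
#3 0x19→b3/s1 L1-HIT; vc=[11]
#4 0x3f→b7/s1 MISS; vc=[11,3]
#5 0x18→b3/s1 VC-HIT; vc=[11,7]
#6 0x1d→b3/s1 L1-HIT; vc=[11,7]
#7 0x1b→b3/s1 L1-HIT; vc=[11,7]
#8 0x1c→b3/s1 L1-HIT; vc=[11,7]
#9 0x48→b9/s1 MISS; vc=[11,7,3]
#10 0x3b→b7/s1 VC-HIT; vc=[11,9,3]

VC = [11, 9, 3]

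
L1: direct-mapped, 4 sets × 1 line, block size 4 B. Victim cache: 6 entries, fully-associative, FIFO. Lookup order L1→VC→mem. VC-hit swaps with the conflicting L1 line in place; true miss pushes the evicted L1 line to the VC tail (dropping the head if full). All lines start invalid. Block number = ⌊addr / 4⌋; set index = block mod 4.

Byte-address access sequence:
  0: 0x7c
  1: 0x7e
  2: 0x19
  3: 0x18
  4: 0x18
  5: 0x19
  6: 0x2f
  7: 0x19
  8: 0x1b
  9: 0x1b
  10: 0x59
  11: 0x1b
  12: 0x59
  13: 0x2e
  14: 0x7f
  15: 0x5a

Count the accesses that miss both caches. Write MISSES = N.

#0 0x7c→b31/s3 MISS; vc=[]
#1 0x7e→b31/s3 L1-HIT; vc=[]
#2 0x19→b6/s2 MISS; vc=[]
#3 0x18→b6/s2 L1-HIT; vc=[]
#4 0x18→b6/s2 L1-HIT; vc=[]
#5 0x19→b6/s2 L1-HIT; vc=[]
#6 0x2f→b11/s3 MISS; vc=[31]
#7 0x19→b6/s2 L1-HIT; vc=[31]
#8 0x1b→b6/s2 L1-HIT; vc=[31]
#9 0x1b→b6/s2 L1-HIT; vc=[31]
#10 0x59→b22/s2 MISS; vc=[31,6]
#11 0x1b→b6/s2 VC-HIT; vc=[31,22]
#12 0x59→b22/s2 VC-HIT; vc=[31,6]
#13 0x2e→b11/s3 L1-HIT; vc=[31,6]
#14 0x7f→b31/s3 VC-HIT; vc=[11,6]
#15 0x5a→b22/s2 L1-HIT; vc=[11,6]

MISSES = 4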